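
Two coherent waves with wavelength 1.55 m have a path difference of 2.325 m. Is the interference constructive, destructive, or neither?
destructive — path difference = 1.5λ, an odd multiple of λ/2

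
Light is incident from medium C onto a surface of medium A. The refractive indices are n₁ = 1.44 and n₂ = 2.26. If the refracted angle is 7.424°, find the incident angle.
sin θ₁ = (n₂/n₁)·sin θ₂ → θ₁ = 11.7°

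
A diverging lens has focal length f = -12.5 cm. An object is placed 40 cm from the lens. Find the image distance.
1/di = 1/f − 1/do → di = -9.524 cm (virtual image)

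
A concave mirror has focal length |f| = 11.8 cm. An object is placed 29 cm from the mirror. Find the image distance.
f = +11.8 cm (concave); 1/di = 1/f − 1/do → di = 19.9 cm (real image, in front of mirror)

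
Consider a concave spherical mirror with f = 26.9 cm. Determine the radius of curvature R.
R = 2|f| = 53.8 cm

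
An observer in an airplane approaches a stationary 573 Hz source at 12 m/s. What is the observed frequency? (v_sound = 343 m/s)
f_obs = f·(v + v_o)/v = 593 Hz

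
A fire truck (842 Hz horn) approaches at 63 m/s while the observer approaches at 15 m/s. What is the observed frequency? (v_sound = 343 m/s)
f_obs = f·(v + v_o)/(v − v_s) = 1077 Hz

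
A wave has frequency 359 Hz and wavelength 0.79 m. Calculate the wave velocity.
v = fλ = 283.6 m/s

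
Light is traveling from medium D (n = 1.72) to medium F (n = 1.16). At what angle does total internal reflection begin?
θc = arcsin(n₂/n₁) = 42.41°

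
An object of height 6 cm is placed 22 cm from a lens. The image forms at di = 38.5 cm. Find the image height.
hi = (-di/do) × ho = -10.5 cm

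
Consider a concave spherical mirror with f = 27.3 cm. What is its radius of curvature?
R = 2|f| = 54.6 cm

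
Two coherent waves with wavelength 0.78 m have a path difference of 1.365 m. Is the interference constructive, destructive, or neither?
neither (partial) — path difference = 1.75λ, neither a whole number of wavelengths nor an odd multiple of λ/2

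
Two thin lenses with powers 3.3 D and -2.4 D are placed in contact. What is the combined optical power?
P_total = P₁ + P₂ = 0.9 D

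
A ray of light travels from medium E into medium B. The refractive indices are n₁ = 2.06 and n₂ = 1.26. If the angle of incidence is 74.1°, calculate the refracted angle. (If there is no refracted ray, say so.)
sin θ₂ = (n₁/n₂)·sin θ₁ = 1.572 > 1, so there is no refracted ray — the light undergoes total internal reflection.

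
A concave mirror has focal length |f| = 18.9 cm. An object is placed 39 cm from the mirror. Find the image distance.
f = +18.9 cm (concave); 1/di = 1/f − 1/do → di = 36.67 cm (real image, in front of mirror)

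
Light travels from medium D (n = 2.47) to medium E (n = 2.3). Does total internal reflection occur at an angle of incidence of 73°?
θc = arcsin(n₂/n₁) = 68.62°; 73° > θc, so yes — total internal reflection.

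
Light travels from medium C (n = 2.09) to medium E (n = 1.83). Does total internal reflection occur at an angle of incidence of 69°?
θc = arcsin(n₂/n₁) = 61.12°; 69° > θc, so yes — total internal reflection.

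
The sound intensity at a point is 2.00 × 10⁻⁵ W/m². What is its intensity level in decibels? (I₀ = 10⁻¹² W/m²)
β = 10·log₁₀(I/I₀) = 73.01 dB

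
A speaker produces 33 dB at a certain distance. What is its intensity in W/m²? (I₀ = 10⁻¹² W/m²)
I = I₀·10^(β/10) = 2.00 × 10⁻⁹ W/m²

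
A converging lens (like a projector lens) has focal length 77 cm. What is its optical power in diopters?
P = 1/f = 1.299 D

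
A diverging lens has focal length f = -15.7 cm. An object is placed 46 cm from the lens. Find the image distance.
1/di = 1/f − 1/do → di = -11.71 cm (virtual image)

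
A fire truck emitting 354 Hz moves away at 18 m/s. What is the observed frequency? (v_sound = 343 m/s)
f_obs = f·v/(v + v_s) = 336.3 Hz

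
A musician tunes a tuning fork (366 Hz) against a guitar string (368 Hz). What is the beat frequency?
2 Hz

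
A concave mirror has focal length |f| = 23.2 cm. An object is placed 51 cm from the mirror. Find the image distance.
f = +23.2 cm (concave); 1/di = 1/f − 1/do → di = 42.56 cm (real image, in front of mirror)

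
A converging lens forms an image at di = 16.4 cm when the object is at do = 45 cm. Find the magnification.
M = −di/do = -0.3644 (inverted image)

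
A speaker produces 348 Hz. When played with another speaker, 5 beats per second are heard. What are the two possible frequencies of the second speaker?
f₂ = 348 ± 5 Hz → 353 Hz or 343 Hz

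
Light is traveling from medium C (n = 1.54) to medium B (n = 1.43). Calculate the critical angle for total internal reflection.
θc = arcsin(n₂/n₁) = 68.21°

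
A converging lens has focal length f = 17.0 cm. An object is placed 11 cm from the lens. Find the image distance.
1/di = 1/f − 1/do → di = -31.17 cm (virtual image)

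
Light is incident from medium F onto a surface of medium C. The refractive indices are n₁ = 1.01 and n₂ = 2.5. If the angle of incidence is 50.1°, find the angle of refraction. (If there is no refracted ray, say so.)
sin θ₂ = (n₁/n₂)·sin θ₁ = 0.3099 → θ₂ = 18.06°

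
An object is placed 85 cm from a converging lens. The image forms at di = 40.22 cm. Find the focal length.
1/f = 1/do + 1/di → f = 27.3 cm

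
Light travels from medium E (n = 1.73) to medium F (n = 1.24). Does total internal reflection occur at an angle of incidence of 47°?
θc = arcsin(n₂/n₁) = 45.79°; 47° > θc, so yes — total internal reflection.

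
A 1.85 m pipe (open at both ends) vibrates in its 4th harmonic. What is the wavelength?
λₙ = 2L/n = 0.925 m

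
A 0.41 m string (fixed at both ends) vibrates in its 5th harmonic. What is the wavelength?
λₙ = 2L/n = 0.164 m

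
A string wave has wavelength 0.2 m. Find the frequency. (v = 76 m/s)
f = v/λ = 380 Hz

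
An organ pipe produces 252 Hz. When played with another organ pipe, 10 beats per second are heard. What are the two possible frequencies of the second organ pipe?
f₂ = 252 ± 10 Hz → 262 Hz or 242 Hz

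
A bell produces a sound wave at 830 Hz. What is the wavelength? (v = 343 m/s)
λ = v/f = 0.4133 m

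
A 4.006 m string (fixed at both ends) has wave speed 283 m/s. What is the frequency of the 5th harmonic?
fₙ = nv/(2L) = 176.6 Hz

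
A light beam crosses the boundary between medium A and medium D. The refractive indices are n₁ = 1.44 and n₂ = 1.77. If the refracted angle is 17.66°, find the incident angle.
sin θ₁ = (n₂/n₁)·sin θ₂ → θ₁ = 21.89°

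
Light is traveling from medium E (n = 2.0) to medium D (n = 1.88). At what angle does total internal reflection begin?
θc = arcsin(n₂/n₁) = 70.05°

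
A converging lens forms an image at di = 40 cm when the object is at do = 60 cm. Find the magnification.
M = −di/do = -0.6667 (inverted image)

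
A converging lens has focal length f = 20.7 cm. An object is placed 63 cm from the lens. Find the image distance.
1/di = 1/f − 1/do → di = 30.83 cm (real image)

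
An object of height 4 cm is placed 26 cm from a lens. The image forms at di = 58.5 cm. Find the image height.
hi = (-di/do) × ho = -9 cm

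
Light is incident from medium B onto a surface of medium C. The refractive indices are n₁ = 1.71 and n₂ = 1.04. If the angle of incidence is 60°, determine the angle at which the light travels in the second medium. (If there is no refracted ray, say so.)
sin θ₂ = (n₁/n₂)·sin θ₁ = 1.424 > 1, so there is no refracted ray — the light undergoes total internal reflection.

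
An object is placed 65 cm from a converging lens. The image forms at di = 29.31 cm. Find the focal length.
1/f = 1/do + 1/di → f = 20.2 cm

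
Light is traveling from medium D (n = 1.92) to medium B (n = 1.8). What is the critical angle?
θc = arcsin(n₂/n₁) = 69.64°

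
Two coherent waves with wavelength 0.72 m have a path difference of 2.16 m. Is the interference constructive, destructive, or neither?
constructive — path difference = 3λ, a whole number of wavelengths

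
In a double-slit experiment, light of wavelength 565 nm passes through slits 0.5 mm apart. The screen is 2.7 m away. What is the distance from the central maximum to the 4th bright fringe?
y = mλL/d = 12.2 mm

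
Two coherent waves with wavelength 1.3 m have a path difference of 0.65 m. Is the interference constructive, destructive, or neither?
destructive — path difference = 0.5λ, an odd multiple of λ/2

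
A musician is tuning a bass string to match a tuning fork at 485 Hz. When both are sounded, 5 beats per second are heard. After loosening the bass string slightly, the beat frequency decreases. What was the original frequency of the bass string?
490 Hz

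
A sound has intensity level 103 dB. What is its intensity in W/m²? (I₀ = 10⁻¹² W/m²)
I = I₀·10^(β/10) = 2.00 × 10⁻² W/m²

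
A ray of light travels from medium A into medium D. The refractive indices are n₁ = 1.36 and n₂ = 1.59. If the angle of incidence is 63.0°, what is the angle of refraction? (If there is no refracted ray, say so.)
sin θ₂ = (n₁/n₂)·sin θ₁ = 0.7621 → θ₂ = 49.65°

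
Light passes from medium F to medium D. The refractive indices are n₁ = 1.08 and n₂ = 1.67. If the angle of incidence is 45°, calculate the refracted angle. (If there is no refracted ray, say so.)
sin θ₂ = (n₁/n₂)·sin θ₁ = 0.4573 → θ₂ = 27.21°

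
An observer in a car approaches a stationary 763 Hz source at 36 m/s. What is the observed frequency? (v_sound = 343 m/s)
f_obs = f·(v + v_o)/v = 843.1 Hz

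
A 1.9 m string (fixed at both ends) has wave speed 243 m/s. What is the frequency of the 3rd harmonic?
fₙ = nv/(2L) = 191.8 Hz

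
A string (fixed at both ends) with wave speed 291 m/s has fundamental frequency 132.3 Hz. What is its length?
L = v/(2f₁) = 1.1 m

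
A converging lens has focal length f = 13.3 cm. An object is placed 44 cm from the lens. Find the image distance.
1/di = 1/f − 1/do → di = 19.06 cm (real image)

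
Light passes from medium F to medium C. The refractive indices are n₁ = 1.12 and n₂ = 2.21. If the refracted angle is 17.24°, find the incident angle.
sin θ₁ = (n₂/n₁)·sin θ₂ → θ₁ = 35.79°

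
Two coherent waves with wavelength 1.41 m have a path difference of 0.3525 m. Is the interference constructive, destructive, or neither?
neither (partial) — path difference = 0.25λ, neither a whole number of wavelengths nor an odd multiple of λ/2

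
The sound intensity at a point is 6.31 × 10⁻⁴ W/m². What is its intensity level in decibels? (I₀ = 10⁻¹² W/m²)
β = 10·log₁₀(I/I₀) = 88 dB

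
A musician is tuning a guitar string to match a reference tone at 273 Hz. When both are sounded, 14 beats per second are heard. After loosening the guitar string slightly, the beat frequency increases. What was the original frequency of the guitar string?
259 Hz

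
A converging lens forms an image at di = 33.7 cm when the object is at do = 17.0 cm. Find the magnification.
M = −di/do = -1.982 (inverted image)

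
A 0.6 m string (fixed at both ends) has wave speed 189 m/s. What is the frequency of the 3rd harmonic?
fₙ = nv/(2L) = 472.5 Hz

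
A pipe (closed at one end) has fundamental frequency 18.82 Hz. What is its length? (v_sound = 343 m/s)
L = v/(4f₁) = 4.556 m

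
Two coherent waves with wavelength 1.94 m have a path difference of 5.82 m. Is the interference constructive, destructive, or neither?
constructive — path difference = 3λ, a whole number of wavelengths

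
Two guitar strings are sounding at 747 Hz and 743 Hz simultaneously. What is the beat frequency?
4 Hz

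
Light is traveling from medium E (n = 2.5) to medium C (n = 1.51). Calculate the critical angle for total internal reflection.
θc = arcsin(n₂/n₁) = 37.16°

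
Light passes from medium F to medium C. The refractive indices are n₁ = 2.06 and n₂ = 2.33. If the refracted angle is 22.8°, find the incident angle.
sin θ₁ = (n₂/n₁)·sin θ₂ → θ₁ = 26°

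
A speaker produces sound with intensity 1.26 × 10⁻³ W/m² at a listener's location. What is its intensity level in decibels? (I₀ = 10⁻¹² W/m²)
β = 10·log₁₀(I/I₀) = 91 dB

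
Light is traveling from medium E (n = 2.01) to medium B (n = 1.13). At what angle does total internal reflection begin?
θc = arcsin(n₂/n₁) = 34.21°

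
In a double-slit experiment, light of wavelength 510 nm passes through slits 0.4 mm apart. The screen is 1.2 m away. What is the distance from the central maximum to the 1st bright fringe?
y = mλL/d = 1.53 mm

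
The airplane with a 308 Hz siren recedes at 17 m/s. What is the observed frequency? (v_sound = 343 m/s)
f_obs = f·v/(v + v_s) = 293.5 Hz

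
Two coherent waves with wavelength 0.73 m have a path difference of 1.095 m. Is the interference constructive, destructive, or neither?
destructive — path difference = 1.5λ, an odd multiple of λ/2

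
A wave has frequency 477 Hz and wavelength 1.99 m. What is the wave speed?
v = fλ = 949.2 m/s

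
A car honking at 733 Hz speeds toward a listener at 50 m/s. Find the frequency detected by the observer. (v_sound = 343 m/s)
f_obs = f·v/(v − v_s) = 858.1 Hz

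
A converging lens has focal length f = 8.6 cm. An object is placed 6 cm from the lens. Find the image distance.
1/di = 1/f − 1/do → di = -19.85 cm (virtual image)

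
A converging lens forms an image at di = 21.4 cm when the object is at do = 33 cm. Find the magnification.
M = −di/do = -0.6485 (inverted image)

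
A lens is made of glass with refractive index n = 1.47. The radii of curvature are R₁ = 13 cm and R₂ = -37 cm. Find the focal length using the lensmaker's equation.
1/f = (n − 1)(1/R₁ − 1/R₂) → f = 20.47 cm (converging lens)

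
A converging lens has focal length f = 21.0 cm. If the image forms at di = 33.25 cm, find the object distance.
1/do = 1/f − 1/di → do = 57 cm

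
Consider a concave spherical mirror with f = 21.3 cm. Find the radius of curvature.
R = 2|f| = 42.6 cm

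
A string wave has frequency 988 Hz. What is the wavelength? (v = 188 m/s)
λ = v/f = 0.1903 m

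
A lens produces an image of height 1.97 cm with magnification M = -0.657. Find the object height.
ho = |hi|/|M| = 2.998 cm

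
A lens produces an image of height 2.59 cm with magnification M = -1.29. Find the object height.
ho = |hi|/|M| = 2.008 cm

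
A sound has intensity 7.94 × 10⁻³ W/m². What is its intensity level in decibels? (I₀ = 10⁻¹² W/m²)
β = 10·log₁₀(I/I₀) = 99 dB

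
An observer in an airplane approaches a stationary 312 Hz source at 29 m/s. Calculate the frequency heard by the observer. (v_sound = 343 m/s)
f_obs = f·(v + v_o)/v = 338.4 Hz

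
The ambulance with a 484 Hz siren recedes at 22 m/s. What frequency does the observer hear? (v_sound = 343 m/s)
f_obs = f·v/(v + v_s) = 454.8 Hz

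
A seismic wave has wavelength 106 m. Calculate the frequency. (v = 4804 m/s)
f = v/λ = 45.32 Hz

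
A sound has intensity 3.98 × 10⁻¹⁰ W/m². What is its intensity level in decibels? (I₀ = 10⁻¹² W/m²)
β = 10·log₁₀(I/I₀) = 26 dB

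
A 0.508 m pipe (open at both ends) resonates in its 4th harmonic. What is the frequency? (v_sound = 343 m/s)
fₙ = nv/(2L) = 1350 Hz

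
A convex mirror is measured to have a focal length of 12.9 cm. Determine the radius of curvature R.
R = 2|f| = 25.8 cm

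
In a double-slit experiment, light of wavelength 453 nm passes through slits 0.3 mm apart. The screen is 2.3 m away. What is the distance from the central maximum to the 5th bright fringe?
y = mλL/d = 17.37 mm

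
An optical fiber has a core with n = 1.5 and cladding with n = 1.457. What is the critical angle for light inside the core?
θc = arcsin(n_cladding/n_core) = 76.25°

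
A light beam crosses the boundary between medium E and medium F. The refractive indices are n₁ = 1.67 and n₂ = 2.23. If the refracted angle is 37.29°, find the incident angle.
sin θ₁ = (n₂/n₁)·sin θ₂ → θ₁ = 54°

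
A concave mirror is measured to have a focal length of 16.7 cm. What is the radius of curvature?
R = 2|f| = 33.4 cm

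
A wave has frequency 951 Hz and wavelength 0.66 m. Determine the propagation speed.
v = fλ = 627.7 m/s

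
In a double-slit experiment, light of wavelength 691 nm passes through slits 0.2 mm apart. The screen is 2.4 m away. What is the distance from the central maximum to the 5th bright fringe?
y = mλL/d = 41.46 mm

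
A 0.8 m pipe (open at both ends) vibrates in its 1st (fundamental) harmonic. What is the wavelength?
λₙ = 2L/n = 1.6 m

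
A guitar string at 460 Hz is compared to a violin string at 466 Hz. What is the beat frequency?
6 Hz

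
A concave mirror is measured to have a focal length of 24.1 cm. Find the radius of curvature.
R = 2|f| = 48.2 cm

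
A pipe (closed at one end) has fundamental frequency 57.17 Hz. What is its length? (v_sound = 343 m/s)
L = v/(4f₁) = 1.5 m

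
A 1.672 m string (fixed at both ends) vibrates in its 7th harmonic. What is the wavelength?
λₙ = 2L/n = 0.4777 m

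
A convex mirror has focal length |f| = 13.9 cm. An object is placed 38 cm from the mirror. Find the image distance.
f = −13.9 cm (convex); 1/di = 1/f − 1/do → di = -10.18 cm (virtual image, behind mirror)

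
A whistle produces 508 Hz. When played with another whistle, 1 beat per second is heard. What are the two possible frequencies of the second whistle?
f₂ = 508 ± 1 Hz → 509 Hz or 507 Hz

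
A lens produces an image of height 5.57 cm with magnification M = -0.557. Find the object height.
ho = |hi|/|M| = 10 cm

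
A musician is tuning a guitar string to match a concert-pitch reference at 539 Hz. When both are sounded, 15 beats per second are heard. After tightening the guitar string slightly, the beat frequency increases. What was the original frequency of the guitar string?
554 Hz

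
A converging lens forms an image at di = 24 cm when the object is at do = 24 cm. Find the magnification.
M = −di/do = -1 (inverted image)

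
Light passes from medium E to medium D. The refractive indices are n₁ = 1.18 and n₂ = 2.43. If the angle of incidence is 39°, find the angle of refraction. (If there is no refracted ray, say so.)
sin θ₂ = (n₁/n₂)·sin θ₁ = 0.3056 → θ₂ = 17.79°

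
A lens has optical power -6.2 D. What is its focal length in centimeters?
f = 1/P = -16.13 cm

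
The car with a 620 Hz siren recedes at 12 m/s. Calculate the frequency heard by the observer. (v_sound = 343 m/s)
f_obs = f·v/(v + v_s) = 599 Hz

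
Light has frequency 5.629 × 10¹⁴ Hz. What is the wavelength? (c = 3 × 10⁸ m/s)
λ = c/f = 533 nm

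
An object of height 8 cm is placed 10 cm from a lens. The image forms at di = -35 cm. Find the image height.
hi = (-di/do) × ho = 28 cm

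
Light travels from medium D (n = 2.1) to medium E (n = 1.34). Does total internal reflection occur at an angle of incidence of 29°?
θc = arcsin(n₂/n₁) = 39.65°; 29° < θc, so no — the ray refracts.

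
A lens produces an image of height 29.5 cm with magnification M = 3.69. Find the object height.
ho = |hi|/|M| = 7.995 cm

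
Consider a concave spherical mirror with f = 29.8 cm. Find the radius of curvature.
R = 2|f| = 59.6 cm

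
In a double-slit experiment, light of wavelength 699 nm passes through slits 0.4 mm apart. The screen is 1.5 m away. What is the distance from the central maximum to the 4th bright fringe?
y = mλL/d = 10.48 mm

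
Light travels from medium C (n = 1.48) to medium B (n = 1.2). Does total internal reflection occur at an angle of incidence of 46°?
θc = arcsin(n₂/n₁) = 54.18°; 46° < θc, so no — the ray refracts.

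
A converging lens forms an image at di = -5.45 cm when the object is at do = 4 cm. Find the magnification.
M = −di/do = 1.363 (upright image)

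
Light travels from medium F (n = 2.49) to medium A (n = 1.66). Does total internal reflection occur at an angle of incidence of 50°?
θc = arcsin(n₂/n₁) = 41.81°; 50° > θc, so yes — total internal reflection.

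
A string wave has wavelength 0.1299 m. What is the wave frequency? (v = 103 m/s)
f = v/λ = 792.9 Hz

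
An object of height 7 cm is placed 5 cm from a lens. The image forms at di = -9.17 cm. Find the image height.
hi = (-di/do) × ho = 12.84 cm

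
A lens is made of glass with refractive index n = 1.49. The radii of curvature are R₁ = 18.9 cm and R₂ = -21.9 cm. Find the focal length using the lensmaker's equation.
1/f = (n − 1)(1/R₁ − 1/R₂) → f = 20.7 cm (converging lens)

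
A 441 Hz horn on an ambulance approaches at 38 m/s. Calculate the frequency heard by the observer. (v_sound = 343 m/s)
f_obs = f·v/(v − v_s) = 495.9 Hz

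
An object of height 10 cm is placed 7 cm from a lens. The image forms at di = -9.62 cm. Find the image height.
hi = (-di/do) × ho = 13.74 cm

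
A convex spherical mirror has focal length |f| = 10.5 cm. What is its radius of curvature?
R = 2|f| = 21 cm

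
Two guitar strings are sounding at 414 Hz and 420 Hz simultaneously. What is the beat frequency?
6 Hz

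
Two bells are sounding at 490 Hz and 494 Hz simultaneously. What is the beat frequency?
4 Hz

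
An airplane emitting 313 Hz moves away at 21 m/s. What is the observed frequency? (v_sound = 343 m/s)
f_obs = f·v/(v + v_s) = 294.9 Hz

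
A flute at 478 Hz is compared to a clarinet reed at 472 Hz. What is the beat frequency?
6 Hz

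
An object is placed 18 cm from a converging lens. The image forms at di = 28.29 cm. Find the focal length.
1/f = 1/do + 1/di → f = 11 cm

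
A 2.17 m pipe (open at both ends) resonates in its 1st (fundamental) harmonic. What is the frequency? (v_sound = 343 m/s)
fₙ = nv/(2L) = 79.03 Hz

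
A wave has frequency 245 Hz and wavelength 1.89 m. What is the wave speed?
v = fλ = 463 m/s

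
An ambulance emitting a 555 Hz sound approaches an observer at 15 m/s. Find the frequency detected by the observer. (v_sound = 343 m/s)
f_obs = f·v/(v − v_s) = 580.4 Hz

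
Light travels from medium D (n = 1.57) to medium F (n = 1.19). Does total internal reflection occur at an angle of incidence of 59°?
θc = arcsin(n₂/n₁) = 49.28°; 59° > θc, so yes — total internal reflection.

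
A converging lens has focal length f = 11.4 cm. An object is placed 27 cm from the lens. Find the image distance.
1/di = 1/f − 1/do → di = 19.73 cm (real image)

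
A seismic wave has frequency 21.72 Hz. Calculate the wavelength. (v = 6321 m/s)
λ = v/f = 291 m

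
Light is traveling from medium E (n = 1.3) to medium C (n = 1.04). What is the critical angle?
θc = arcsin(n₂/n₁) = 53.13°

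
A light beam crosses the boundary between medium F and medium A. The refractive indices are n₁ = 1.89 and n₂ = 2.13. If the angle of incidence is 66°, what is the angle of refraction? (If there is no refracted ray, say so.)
sin θ₂ = (n₁/n₂)·sin θ₁ = 0.8106 → θ₂ = 54.16°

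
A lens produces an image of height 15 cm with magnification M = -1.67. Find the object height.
ho = |hi|/|M| = 8.982 cm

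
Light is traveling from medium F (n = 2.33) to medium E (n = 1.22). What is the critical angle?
θc = arcsin(n₂/n₁) = 31.57°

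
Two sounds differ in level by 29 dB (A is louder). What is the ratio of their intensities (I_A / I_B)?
I_A/I_B = 10^(Δβ/10) = 794.3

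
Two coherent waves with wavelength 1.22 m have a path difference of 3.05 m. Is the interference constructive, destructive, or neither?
destructive — path difference = 2.5λ, an odd multiple of λ/2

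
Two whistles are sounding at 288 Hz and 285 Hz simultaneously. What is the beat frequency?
3 Hz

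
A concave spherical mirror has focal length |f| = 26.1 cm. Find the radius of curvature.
R = 2|f| = 52.2 cm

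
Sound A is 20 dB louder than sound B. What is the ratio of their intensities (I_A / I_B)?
I_A/I_B = 10^(Δβ/10) = 100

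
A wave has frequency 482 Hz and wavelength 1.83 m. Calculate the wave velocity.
v = fλ = 882.1 m/s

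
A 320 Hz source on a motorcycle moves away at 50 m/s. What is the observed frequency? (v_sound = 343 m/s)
f_obs = f·v/(v + v_s) = 279.3 Hz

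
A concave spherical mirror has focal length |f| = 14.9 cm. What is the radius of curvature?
R = 2|f| = 29.8 cm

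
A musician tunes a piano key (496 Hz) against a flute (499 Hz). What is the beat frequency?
3 Hz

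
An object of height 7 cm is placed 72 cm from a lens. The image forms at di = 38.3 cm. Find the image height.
hi = (-di/do) × ho = -3.724 cm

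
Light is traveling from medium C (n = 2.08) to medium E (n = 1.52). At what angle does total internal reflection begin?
θc = arcsin(n₂/n₁) = 46.95°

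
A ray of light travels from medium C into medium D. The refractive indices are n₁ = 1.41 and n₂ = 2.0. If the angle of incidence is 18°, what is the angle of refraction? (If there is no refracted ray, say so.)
sin θ₂ = (n₁/n₂)·sin θ₁ = 0.2179 → θ₂ = 12.58°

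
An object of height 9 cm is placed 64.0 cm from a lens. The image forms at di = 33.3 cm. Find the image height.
hi = (-di/do) × ho = -4.683 cm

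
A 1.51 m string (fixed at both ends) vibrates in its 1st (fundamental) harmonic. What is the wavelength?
λₙ = 2L/n = 3.02 m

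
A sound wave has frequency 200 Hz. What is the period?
T = 1/f = 0.005 s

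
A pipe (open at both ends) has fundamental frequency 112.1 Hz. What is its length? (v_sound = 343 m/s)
L = v/(2f₁) = 1.53 m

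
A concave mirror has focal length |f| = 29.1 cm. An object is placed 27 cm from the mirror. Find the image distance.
f = +29.1 cm (concave); 1/di = 1/f − 1/do → di = -374.1 cm (virtual image, behind mirror)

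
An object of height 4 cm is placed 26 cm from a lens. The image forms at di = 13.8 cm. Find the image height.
hi = (-di/do) × ho = -2.123 cm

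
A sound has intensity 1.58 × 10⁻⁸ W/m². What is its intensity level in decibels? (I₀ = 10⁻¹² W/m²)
β = 10·log₁₀(I/I₀) = 41.99 dB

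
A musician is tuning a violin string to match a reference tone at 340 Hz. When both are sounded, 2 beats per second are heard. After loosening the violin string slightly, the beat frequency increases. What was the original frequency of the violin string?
338 Hz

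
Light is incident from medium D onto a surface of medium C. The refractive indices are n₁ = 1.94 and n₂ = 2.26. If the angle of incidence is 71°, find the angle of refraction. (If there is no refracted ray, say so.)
sin θ₂ = (n₁/n₂)·sin θ₁ = 0.8116 → θ₂ = 54.26°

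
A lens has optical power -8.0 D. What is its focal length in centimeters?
f = 1/P = -12.5 cm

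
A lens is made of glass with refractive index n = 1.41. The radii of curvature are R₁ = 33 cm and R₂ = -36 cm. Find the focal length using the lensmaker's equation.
1/f = (n − 1)(1/R₁ − 1/R₂) → f = 41.99 cm (converging lens)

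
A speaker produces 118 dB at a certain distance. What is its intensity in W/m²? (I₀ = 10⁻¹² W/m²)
I = I₀·10^(β/10) = 6.31 × 10⁻¹ W/m²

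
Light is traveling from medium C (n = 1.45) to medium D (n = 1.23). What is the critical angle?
θc = arcsin(n₂/n₁) = 58.02°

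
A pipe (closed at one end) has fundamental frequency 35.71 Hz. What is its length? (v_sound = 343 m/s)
L = v/(4f₁) = 2.401 m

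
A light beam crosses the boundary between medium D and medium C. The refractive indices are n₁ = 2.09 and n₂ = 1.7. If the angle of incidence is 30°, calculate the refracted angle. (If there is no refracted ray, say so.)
sin θ₂ = (n₁/n₂)·sin θ₁ = 0.6147 → θ₂ = 37.93°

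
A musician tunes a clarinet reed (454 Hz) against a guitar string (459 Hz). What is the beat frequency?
5 Hz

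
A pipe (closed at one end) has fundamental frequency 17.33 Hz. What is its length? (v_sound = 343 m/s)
L = v/(4f₁) = 4.948 m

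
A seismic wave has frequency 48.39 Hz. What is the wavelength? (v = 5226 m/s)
λ = v/f = 108 m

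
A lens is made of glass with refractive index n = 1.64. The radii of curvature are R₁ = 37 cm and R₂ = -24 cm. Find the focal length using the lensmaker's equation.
1/f = (n − 1)(1/R₁ − 1/R₂) → f = 22.75 cm (converging lens)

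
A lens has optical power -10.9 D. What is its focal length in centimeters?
f = 1/P = -9.174 cm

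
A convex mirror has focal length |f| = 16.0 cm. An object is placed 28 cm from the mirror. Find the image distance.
f = −16.0 cm (convex); 1/di = 1/f − 1/do → di = -10.18 cm (virtual image, behind mirror)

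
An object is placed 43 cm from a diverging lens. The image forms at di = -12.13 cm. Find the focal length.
1/f = 1/do + 1/di → f = -16.9 cm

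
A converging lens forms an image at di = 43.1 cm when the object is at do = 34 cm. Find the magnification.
M = −di/do = -1.268 (inverted image)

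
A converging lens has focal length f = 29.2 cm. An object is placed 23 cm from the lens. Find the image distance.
1/di = 1/f − 1/do → di = -108.3 cm (virtual image)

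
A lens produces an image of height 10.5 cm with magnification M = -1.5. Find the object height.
ho = |hi|/|M| = 7 cm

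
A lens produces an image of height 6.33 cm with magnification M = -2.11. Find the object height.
ho = |hi|/|M| = 3 cm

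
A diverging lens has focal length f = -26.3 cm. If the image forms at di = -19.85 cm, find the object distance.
1/do = 1/f − 1/di → do = 80.94 cm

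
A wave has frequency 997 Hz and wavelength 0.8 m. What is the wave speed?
v = fλ = 797.6 m/s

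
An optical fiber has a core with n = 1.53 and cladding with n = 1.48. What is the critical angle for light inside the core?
θc = arcsin(n_cladding/n_core) = 75.31°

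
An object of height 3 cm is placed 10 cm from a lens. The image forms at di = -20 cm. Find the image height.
hi = (-di/do) × ho = 6 cm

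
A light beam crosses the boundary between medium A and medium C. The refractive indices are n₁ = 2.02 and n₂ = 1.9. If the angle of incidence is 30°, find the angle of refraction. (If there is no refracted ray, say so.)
sin θ₂ = (n₁/n₂)·sin θ₁ = 0.5316 → θ₂ = 32.11°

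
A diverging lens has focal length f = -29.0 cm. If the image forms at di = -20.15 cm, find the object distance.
1/do = 1/f − 1/di → do = 66.03 cm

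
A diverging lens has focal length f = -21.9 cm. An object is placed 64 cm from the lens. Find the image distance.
1/di = 1/f − 1/do → di = -16.32 cm (virtual image)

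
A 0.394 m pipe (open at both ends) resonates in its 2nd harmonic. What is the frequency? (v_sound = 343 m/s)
fₙ = nv/(2L) = 870.6 Hz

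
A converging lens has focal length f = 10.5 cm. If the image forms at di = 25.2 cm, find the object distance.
1/do = 1/f − 1/di → do = 18 cm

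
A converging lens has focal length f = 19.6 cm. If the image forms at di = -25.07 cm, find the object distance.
1/do = 1/f − 1/di → do = 11 cm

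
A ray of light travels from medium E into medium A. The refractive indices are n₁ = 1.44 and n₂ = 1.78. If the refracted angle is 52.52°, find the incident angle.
sin θ₁ = (n₂/n₁)·sin θ₂ → θ₁ = 78.79°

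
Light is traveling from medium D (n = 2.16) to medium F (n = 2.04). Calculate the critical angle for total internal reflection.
θc = arcsin(n₂/n₁) = 70.81°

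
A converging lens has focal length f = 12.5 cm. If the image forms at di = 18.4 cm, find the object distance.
1/do = 1/f − 1/di → do = 38.98 cm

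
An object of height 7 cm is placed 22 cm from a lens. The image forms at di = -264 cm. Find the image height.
hi = (-di/do) × ho = 84 cm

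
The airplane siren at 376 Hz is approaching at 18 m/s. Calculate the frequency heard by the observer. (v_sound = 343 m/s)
f_obs = f·v/(v − v_s) = 396.8 Hz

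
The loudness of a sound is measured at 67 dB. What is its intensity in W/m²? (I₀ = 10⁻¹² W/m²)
I = I₀·10^(β/10) = 5.01 × 10⁻⁶ W/m²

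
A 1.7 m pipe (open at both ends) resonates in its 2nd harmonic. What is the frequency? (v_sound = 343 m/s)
fₙ = nv/(2L) = 201.8 Hz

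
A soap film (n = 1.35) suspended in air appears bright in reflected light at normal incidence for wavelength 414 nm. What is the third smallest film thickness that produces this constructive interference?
2nt = (m − ½)λ with m = 3 → t = (m − ½)λ/(2n) = 383.3 nm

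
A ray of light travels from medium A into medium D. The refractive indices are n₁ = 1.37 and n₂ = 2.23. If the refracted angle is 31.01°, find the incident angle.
sin θ₁ = (n₂/n₁)·sin θ₂ → θ₁ = 56.99°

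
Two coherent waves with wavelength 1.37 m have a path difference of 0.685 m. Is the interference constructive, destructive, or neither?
destructive — path difference = 0.5λ, an odd multiple of λ/2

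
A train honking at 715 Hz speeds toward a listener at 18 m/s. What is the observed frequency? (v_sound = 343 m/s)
f_obs = f·v/(v − v_s) = 754.6 Hz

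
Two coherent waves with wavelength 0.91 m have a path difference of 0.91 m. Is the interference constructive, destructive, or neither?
constructive — path difference = 1λ, a whole number of wavelengths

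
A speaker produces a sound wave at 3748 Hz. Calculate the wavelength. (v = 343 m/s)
λ = v/f = 0.09152 m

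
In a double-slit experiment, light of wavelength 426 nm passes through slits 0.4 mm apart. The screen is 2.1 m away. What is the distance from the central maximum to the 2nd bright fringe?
y = mλL/d = 4.473 mm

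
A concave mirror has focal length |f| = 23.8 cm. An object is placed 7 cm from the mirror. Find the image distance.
f = +23.8 cm (concave); 1/di = 1/f − 1/do → di = -9.917 cm (virtual image, behind mirror)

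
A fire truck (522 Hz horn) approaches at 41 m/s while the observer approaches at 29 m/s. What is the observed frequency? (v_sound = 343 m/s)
f_obs = f·(v + v_o)/(v − v_s) = 643 Hz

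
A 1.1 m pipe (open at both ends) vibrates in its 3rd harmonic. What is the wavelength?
λₙ = 2L/n = 0.7333 m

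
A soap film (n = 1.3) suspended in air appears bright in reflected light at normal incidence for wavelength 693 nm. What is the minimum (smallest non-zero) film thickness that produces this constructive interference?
2nt = (m − ½)λ with m = 1 → t = (m − ½)λ/(2n) = 133.3 nm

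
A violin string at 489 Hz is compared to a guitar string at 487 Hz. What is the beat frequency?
2 Hz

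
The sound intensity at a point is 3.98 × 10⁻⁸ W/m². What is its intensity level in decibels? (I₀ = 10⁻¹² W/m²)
β = 10·log₁₀(I/I₀) = 46 dB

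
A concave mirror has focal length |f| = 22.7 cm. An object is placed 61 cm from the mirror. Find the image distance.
f = +22.7 cm (concave); 1/di = 1/f − 1/do → di = 36.15 cm (real image, in front of mirror)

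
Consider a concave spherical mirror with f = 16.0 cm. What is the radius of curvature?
R = 2|f| = 32 cm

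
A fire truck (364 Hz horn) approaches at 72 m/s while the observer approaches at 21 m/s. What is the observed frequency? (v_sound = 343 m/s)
f_obs = f·(v + v_o)/(v − v_s) = 488.9 Hz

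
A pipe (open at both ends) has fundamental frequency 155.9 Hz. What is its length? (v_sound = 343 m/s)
L = v/(2f₁) = 1.1 m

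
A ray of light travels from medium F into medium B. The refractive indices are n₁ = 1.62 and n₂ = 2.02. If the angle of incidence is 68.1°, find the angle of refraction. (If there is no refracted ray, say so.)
sin θ₂ = (n₁/n₂)·sin θ₁ = 0.7441 → θ₂ = 48.08°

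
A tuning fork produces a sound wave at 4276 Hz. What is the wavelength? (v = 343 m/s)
λ = v/f = 0.08022 m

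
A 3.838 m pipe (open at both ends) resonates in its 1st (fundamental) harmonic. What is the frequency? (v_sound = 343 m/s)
fₙ = nv/(2L) = 44.68 Hz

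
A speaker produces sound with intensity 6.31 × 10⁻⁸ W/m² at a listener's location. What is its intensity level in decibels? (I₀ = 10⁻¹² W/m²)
β = 10·log₁₀(I/I₀) = 48 dB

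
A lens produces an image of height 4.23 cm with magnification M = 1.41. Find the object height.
ho = |hi|/|M| = 3 cm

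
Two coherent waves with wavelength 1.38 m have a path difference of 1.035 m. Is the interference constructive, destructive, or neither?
neither (partial) — path difference = 0.75λ, neither a whole number of wavelengths nor an odd multiple of λ/2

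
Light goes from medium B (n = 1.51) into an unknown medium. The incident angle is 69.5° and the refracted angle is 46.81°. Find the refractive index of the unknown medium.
n₂ = n₁·sin θ₁ / sin θ₂ = 1.94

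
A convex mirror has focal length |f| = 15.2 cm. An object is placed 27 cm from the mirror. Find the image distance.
f = −15.2 cm (convex); 1/di = 1/f − 1/do → di = -9.725 cm (virtual image, behind mirror)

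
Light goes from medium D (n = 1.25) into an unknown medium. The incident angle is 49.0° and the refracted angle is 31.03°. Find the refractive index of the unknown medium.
n₂ = n₁·sin θ₁ / sin θ₂ = 1.83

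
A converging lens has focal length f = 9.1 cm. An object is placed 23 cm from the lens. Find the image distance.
1/di = 1/f − 1/do → di = 15.06 cm (real image)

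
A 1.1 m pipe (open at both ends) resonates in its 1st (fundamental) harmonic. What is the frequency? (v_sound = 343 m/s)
fₙ = nv/(2L) = 155.9 Hz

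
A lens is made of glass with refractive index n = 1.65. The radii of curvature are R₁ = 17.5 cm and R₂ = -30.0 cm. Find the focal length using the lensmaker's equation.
1/f = (n − 1)(1/R₁ − 1/R₂) → f = 17 cm (converging lens)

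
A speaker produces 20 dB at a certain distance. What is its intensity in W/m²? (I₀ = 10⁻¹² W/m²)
I = I₀·10^(β/10) = 1.00 × 10⁻¹⁰ W/m²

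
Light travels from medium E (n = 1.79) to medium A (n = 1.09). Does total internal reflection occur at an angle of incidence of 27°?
θc = arcsin(n₂/n₁) = 37.51°; 27° < θc, so no — the ray refracts.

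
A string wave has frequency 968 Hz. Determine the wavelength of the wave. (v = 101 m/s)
λ = v/f = 0.1043 m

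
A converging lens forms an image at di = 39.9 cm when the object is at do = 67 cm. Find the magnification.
M = −di/do = -0.5955 (inverted image)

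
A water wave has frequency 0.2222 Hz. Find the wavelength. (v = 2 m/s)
λ = v/f = 9.001 m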